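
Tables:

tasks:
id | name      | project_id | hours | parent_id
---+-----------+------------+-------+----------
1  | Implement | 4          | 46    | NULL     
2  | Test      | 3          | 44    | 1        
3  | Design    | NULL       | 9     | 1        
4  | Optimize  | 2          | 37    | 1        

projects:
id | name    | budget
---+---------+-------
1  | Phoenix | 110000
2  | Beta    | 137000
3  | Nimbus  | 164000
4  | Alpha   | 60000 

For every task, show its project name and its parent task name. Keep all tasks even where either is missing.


Two LEFT JOINs from the same base table tasks: one to projects via project_id, one to tasks itself via parent_id. Both are LEFT so every task is preserved.
Match against projects:
  - task 1 (Implement): project_id=4 -> matches Alpha
  - task 2 (Test): project_id=3 -> matches Nimbus
  - task 3 (Design): project_id=NULL, no match -> kept with NULL
  - task 4 (Optimize): project_id=2 -> matches Beta
Match against tasks (self):
  - task 1 (Implement): parent_id=NULL -> NULL
  - task 2 (Test): parent_id=1 -> Implement
  - task 3 (Design): parent_id=1 -> Implement
  - task 4 (Optimize): parent_id=1 -> Implement

SQL:
SELECT a.name, b.name AS project, c.name AS parent
FROM tasks a
LEFT JOIN projects b ON a.project_id = b.id
LEFT JOIN tasks c ON a.parent_id = c.id

Result:
name      | project | parent   
----------+---------+----------
Implement | Alpha   | NULL     
Test      | Nimbus  | Implement
Design    | NULL    | Implement
Optimize  | Beta    | Implement


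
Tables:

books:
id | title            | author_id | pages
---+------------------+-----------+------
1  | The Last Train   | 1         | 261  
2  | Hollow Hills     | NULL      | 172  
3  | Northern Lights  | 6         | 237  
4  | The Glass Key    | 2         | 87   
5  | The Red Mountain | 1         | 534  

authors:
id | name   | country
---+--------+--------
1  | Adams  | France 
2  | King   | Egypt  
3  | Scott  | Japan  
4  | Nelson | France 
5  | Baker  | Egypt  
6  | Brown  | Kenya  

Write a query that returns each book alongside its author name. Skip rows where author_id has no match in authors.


INNER JOIN keeps only books rows whose author_id matches an id in authors. Walk through each book:
  - book 1 (The Last Train): author_id=1 -> matches Adams
  - book 2 (Hollow Hills): author_id=NULL, no match -> dropped
  - book 3 (Northern Lights): author_id=6 -> matches Brown
  - book 4 (The Glass Key): author_id=2 -> matches King
  - book 5 (The Red Mountain): author_id=1 -> matches Adams
So 1 of 5 rows is dropped.

SQL:
SELECT a.title, b.name AS author
FROM books a
INNER JOIN authors b ON a.author_id = b.id

Result:
title            | author
-----------------+-------
The Last Train   | Adams 
Northern Lights  | Brown 
The Glass Key    | King  
The Red Mountain | Adams 


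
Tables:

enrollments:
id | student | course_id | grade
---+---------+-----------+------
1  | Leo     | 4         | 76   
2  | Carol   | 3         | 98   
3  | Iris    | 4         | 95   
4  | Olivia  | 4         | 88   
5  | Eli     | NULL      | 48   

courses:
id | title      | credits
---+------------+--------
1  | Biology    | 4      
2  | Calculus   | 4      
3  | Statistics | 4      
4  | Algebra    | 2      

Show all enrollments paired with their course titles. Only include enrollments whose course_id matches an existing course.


INNER JOIN keeps only enrollments rows whose course_id matches an id in courses. Walk through each enrollment:
  - enrollment 1 (Leo): course_id=4 -> matches Algebra
  - enrollment 2 (Carol): course_id=3 -> matches Statistics
  - enrollment 3 (Iris): course_id=4 -> matches Algebra
  - enrollment 4 (Olivia): course_id=4 -> matches Algebra
  - enrollment 5 (Eli): course_id=NULL, no match -> dropped
So 1 of 5 rows is dropped.

SQL:
SELECT a.student, b.title AS course
FROM enrollments a
INNER JOIN courses b ON a.course_id = b.id

Result:
student | course    
--------+-----------
Leo     | Algebra   
Carol   | Statistics
Iris    | Algebra   
Olivia  | Algebra   


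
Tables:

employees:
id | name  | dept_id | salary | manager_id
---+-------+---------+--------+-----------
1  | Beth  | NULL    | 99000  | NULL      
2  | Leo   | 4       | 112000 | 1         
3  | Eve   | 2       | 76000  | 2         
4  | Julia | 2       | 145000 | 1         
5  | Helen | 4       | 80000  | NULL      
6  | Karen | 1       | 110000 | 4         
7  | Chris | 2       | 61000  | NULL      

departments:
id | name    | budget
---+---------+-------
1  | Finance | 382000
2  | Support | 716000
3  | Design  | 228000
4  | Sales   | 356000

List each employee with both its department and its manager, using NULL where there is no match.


Two LEFT JOINs from the same base table employees: one to departments via dept_id, one to employees itself via manager_id. Both are LEFT so every employee is preserved.
Match against departments:
  - employee 1 (Beth): dept_id=NULL, no match -> kept with NULL
  - employee 2 (Leo): dept_id=4 -> matches Sales
  - employee 3 (Eve): dept_id=2 -> matches Support
  - employee 4 (Julia): dept_id=2 -> matches Support
  - employee 5 (Helen): dept_id=4 -> matches Sales
  - employee 6 (Karen): dept_id=1 -> matches Finance
  - employee 7 (Chris): dept_id=2 -> matches Support
Match against employees (self):
  - employee 1 (Beth): manager_id=NULL -> NULL
  - employee 2 (Leo): manager_id=1 -> Beth
  - employee 3 (Eve): manager_id=2 -> Leo
  - employee 4 (Julia): manager_id=1 -> Beth
  - employee 5 (Helen): manager_id=NULL -> NULL
  - employee 6 (Karen): manager_id=4 -> Julia
  - employee 7 (Chris): manager_id=NULL -> NULL

SQL:
SELECT a.name, b.name AS department, c.name AS manager
FROM employees a
LEFT JOIN departments b ON a.dept_id = b.id
LEFT JOIN employees c ON a.manager_id = c.id

Result:
name  | department | manager
------+------------+--------
Beth  | NULL       | NULL   
Leo   | Sales      | Beth   
Eve   | Support    | Leo    
Julia | Support    | Beth   
Helen | Sales      | NULL   
Karen | Finance    | Julia  
Chris | Support    | NULL   


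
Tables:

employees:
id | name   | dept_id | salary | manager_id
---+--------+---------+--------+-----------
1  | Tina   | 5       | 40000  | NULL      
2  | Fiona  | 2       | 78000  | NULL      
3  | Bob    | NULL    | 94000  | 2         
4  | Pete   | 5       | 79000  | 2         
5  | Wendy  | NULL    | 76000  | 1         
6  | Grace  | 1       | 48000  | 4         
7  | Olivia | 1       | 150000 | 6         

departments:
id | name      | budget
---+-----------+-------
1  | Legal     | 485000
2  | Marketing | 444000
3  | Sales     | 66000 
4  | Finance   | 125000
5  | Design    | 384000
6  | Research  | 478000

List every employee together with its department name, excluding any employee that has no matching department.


INNER JOIN keeps only employees rows whose dept_id matches an id in departments. Walk through each employee:
  - employee 1 (Tina): dept_id=5 -> matches Design
  - employee 2 (Fiona): dept_id=2 -> matches Marketing
  - employee 3 (Bob): dept_id=NULL, no match -> dropped
  - employee 4 (Pete): dept_id=5 -> matches Design
  - employee 5 (Wendy): dept_id=NULL, no match -> dropped
  - employee 6 (Grace): dept_id=1 -> matches Legal
  - employee 7 (Olivia): dept_id=1 -> matches Legal
So 2 of 7 rows are dropped.

SQL:
SELECT a.name, b.name AS department
FROM employees a
INNER JOIN departments b ON a.dept_id = b.id

Result:
name   | department
-------+-----------
Tina   | Design    
Fiona  | Marketing 
Pete   | Design    
Grace  | Legal     
Olivia | Legal     


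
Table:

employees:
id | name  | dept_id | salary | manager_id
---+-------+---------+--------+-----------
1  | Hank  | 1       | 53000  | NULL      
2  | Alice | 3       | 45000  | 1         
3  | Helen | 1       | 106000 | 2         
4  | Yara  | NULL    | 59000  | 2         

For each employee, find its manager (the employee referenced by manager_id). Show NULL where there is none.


This is a self-join: employees is joined to a second copy of itself, matching each row's manager_id to another row's id. Use LEFT JOIN so rows with manager_id=NULL are kept.
  - employee 1 (Hank): manager_id=NULL -> NULL
  - employee 2 (Alice): manager_id=1 -> Hank
  - employee 3 (Helen): manager_id=2 -> Alice
  - employee 4 (Yara): manager_id=2 -> Alice

SQL:
SELECT a.name AS item, b.name AS manager
FROM employees a
LEFT JOIN employees b ON a.manager_id = b.id

Result:
item  | manager
------+--------
Hank  | NULL   
Alice | Hank   
Helen | Alice  
Yara  | Alice  


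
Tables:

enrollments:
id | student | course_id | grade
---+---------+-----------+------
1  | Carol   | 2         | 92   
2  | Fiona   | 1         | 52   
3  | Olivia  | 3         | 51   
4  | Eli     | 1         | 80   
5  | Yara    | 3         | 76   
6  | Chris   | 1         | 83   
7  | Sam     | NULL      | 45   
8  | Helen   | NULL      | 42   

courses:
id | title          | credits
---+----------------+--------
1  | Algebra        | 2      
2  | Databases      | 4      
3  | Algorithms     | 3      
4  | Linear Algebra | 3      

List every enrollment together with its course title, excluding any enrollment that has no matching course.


INNER JOIN keeps only enrollments rows whose course_id matches an id in courses. Walk through each enrollment:
  - enrollment 1 (Carol): course_id=2 -> matches Databases
  - enrollment 2 (Fiona): course_id=1 -> matches Algebra
  - enrollment 3 (Olivia): course_id=3 -> matches Algorithms
  - enrollment 4 (Eli): course_id=1 -> matches Algebra
  - enrollment 5 (Yara): course_id=3 -> matches Algorithms
  - enrollment 6 (Chris): course_id=1 -> matches Algebra
  - enrollment 7 (Sam): course_id=NULL, no match -> dropped
  - enrollment 8 (Helen): course_id=NULL, no match -> dropped
So 2 of 8 rows are dropped.

SQL:
SELECT a.student, b.title AS course
FROM enrollments a
INNER JOIN courses b ON a.course_id = b.id

Result:
student | course    
--------+-----------
Carol   | Databases 
Fiona   | Algebra   
Olivia  | Algorithms
Eli     | Algebra   
Yara    | Algorithms
Chris   | Algebra   


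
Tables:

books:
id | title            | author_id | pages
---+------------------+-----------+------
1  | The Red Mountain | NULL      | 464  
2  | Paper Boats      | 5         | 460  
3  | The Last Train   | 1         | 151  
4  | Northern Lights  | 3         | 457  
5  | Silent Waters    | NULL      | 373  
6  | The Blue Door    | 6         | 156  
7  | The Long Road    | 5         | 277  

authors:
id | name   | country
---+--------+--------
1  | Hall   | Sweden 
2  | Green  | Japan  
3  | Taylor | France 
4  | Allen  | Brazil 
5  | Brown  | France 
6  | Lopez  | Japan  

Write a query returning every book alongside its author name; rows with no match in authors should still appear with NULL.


LEFT JOIN keeps every row from books (the left table); where author_id has no match in authors, the author columns become NULL. Walk through each book:
  - book 1 (The Red Mountain): author_id=NULL, no match -> kept with NULL
  - book 2 (Paper Boats): author_id=5 -> matches Brown
  - book 3 (The Last Train): author_id=1 -> matches Hall
  - book 4 (Northern Lights): author_id=3 -> matches Taylor
  - book 5 (Silent Waters): author_id=NULL, no match -> kept with NULL
  - book 6 (The Blue Door): author_id=6 -> matches Lopez
  - book 7 (The Long Road): author_id=5 -> matches Brown
All 7 rows appear; 2 have NULL author.

SQL:
SELECT a.title, b.name AS author
FROM books a
LEFT JOIN authors b ON a.author_id = b.id

Result:
title            | author
-----------------+-------
The Red Mountain | NULL  
Paper Boats      | Brown 
The Last Train   | Hall  
Northern Lights  | Taylor
Silent Waters    | NULL  
The Blue Door    | Lopez 
The Long Road    | Brown 


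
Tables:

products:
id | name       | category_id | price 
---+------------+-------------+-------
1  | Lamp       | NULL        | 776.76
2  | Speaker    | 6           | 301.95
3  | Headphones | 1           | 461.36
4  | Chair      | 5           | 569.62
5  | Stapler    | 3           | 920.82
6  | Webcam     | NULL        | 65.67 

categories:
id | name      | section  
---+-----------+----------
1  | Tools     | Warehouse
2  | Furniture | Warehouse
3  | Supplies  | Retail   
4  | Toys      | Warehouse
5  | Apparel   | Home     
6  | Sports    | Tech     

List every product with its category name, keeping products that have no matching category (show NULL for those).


LEFT JOIN keeps every row from products (the left table); where category_id has no match in categories, the category columns become NULL. Walk through each product:
  - product 1 (Lamp): category_id=NULL, no match -> kept with NULL
  - product 2 (Speaker): category_id=6 -> matches Sports
  - product 3 (Headphones): category_id=1 -> matches Tools
  - product 4 (Chair): category_id=5 -> matches Apparel
  - product 5 (Stapler): category_id=3 -> matches Supplies
  - product 6 (Webcam): category_id=NULL, no match -> kept with NULL
All 6 rows appear; 2 have NULL category.

SQL:
SELECT a.name, b.name AS category
FROM products a
LEFT JOIN categories b ON a.category_id = b.id

Result:
name       | category
-----------+---------
Lamp       | NULL    
Speaker    | Sports  
Headphones | Tools   
Chair      | Apparel 
Stapler    | Supplies
Webcam     | NULL    


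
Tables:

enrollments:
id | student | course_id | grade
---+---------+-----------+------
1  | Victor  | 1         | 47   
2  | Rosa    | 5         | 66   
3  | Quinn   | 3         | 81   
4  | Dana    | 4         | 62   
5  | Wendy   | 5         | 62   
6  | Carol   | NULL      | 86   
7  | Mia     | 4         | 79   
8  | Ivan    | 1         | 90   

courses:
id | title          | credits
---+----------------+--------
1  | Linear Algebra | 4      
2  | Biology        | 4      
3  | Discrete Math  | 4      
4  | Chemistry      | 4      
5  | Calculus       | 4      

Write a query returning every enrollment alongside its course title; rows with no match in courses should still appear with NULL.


LEFT JOIN keeps every row from enrollments (the left table); where course_id has no match in courses, the course columns become NULL. Walk through each enrollment:
  - enrollment 1 (Victor): course_id=1 -> matches Linear Algebra
  - enrollment 2 (Rosa): course_id=5 -> matches Calculus
  - enrollment 3 (Quinn): course_id=3 -> matches Discrete Math
  - enrollment 4 (Dana): course_id=4 -> matches Chemistry
  - enrollment 5 (Wendy): course_id=5 -> matches Calculus
  - enrollment 6 (Carol): course_id=NULL, no match -> kept with NULL
  - enrollment 7 (Mia): course_id=4 -> matches Chemistry
  - enrollment 8 (Ivan): course_id=1 -> matches Linear Algebra
All 8 rows appear; 1 has NULL course.

SQL:
SELECT a.student, b.title AS course
FROM enrollments a
LEFT JOIN courses b ON a.course_id = b.id

Result:
student | course        
--------+---------------
Victor  | Linear Algebra
Rosa    | Calculus      
Quinn   | Discrete Math 
Dana    | Chemistry     
Wendy   | Calculus      
Carol   | NULL          
Mia     | Chemistry     
Ivan    | Linear Algebra


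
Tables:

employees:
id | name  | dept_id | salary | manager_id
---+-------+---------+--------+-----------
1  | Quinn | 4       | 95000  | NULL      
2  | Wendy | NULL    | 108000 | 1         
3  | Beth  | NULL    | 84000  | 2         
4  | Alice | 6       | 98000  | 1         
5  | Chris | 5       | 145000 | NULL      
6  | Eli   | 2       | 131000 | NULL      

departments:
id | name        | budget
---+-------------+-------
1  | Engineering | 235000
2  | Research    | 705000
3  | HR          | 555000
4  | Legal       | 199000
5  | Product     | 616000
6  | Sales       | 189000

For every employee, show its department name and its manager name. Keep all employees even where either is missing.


Two LEFT JOINs from the same base table employees: one to departments via dept_id, one to employees itself via manager_id. Both are LEFT so every employee is preserved.
Match against departments:
  - employee 1 (Quinn): dept_id=4 -> matches Legal
  - employee 2 (Wendy): dept_id=NULL, no match -> kept with NULL
  - employee 3 (Beth): dept_id=NULL, no match -> kept with NULL
  - employee 4 (Alice): dept_id=6 -> matches Sales
  - employee 5 (Chris): dept_id=5 -> matches Product
  - employee 6 (Eli): dept_id=2 -> matches Research
Match against employees (self):
  - employee 1 (Quinn): manager_id=NULL -> NULL
  - employee 2 (Wendy): manager_id=1 -> Quinn
  - employee 3 (Beth): manager_id=2 -> Wendy
  - employee 4 (Alice): manager_id=1 -> Quinn
  - employee 5 (Chris): manager_id=NULL -> NULL
  - employee 6 (Eli): manager_id=NULL -> NULL

SQL:
SELECT a.name, b.name AS department, c.name AS manager
FROM employees a
LEFT JOIN departments b ON a.dept_id = b.id
LEFT JOIN employees c ON a.manager_id = c.id

Result:
name  | department | manager
------+------------+--------
Quinn | Legal      | NULL   
Wendy | NULL       | Quinn  
Beth  | NULL       | Wendy  
Alice | Sales      | Quinn  
Chris | Product    | NULL   
Eli   | Research   | NULL   


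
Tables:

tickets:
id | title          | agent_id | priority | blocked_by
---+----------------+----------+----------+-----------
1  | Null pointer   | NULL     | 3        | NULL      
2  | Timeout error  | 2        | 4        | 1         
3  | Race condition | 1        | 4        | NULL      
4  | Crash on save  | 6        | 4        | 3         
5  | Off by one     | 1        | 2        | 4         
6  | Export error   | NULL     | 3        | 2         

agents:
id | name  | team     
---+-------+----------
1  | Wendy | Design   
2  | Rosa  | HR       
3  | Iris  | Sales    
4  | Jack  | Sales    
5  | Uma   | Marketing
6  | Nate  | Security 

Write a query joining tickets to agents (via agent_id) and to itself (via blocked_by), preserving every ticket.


Two LEFT JOINs from the same base table tickets: one to agents via agent_id, one to tickets itself via blocked_by. Both are LEFT so every ticket is preserved.
Match against agents:
  - ticket 1 (Null pointer): agent_id=NULL, no match -> kept with NULL
  - ticket 2 (Timeout error): agent_id=2 -> matches Rosa
  - ticket 3 (Race condition): agent_id=1 -> matches Wendy
  - ticket 4 (Crash on save): agent_id=6 -> matches Nate
  - ticket 5 (Off by one): agent_id=1 -> matches Wendy
  - ticket 6 (Export error): agent_id=NULL, no match -> kept with NULL
Match against tickets (self):
  - ticket 1 (Null pointer): blocked_by=NULL -> NULL
  - ticket 2 (Timeout error): blocked_by=1 -> Null pointer
  - ticket 3 (Race condition): blocked_by=NULL -> NULL
  - ticket 4 (Crash on save): blocked_by=3 -> Race condition
  - ticket 5 (Off by one): blocked_by=4 -> Crash on save
  - ticket 6 (Export error): blocked_by=2 -> Timeout error

SQL:
SELECT a.title, b.name AS agent, c.title AS blocked_by
FROM tickets a
LEFT JOIN agents b ON a.agent_id = b.id
LEFT JOIN tickets c ON a.blocked_by = c.id

Result:
title          | agent | blocked_by    
---------------+-------+---------------
Null pointer   | NULL  | NULL          
Timeout error  | Rosa  | Null pointer  
Race condition | Wendy | NULL          
Crash on save  | Nate  | Race condition
Off by one     | Wendy | Crash on save 
Export error   | NULL  | Timeout error 


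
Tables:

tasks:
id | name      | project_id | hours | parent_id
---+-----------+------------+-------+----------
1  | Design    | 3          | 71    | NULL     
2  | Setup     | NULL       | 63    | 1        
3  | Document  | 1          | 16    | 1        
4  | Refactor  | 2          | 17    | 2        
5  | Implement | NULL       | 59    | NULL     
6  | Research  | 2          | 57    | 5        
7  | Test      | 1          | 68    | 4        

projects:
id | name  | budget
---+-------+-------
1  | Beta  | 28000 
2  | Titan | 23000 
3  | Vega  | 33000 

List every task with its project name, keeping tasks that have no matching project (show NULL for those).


LEFT JOIN keeps every row from tasks (the left table); where project_id has no match in projects, the project columns become NULL. Walk through each task:
  - task 1 (Design): project_id=3 -> matches Vega
  - task 2 (Setup): project_id=NULL, no match -> kept with NULL
  - task 3 (Document): project_id=1 -> matches Beta
  - task 4 (Refactor): project_id=2 -> matches Titan
  - task 5 (Implement): project_id=NULL, no match -> kept with NULL
  - task 6 (Research): project_id=2 -> matches Titan
  - task 7 (Test): project_id=1 -> matches Beta
All 7 rows appear; 2 have NULL project.

SQL:
SELECT a.name, b.name AS project
FROM tasks a
LEFT JOIN projects b ON a.project_id = b.id

Result:
name      | project
----------+--------
Design    | Vega   
Setup     | NULL   
Document  | Beta   
Refactor  | Titan  
Implement | NULL   
Research  | Titan  
Test      | Beta   


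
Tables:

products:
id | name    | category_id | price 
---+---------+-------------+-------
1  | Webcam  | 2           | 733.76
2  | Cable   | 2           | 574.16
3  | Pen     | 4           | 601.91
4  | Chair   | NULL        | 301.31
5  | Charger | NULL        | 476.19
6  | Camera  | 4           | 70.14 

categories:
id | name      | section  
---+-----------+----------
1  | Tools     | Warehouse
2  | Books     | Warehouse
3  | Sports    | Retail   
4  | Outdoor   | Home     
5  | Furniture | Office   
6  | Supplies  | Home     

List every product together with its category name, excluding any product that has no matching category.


INNER JOIN keeps only products rows whose category_id matches an id in categories. Walk through each product:
  - product 1 (Webcam): category_id=2 -> matches Books
  - product 2 (Cable): category_id=2 -> matches Books
  - product 3 (Pen): category_id=4 -> matches Outdoor
  - product 4 (Chair): category_id=NULL, no match -> dropped
  - product 5 (Charger): category_id=NULL, no match -> dropped
  - product 6 (Camera): category_id=4 -> matches Outdoor
So 2 of 6 rows are dropped.

SQL:
SELECT a.name, b.name AS category
FROM products a
INNER JOIN categories b ON a.category_id = b.id

Result:
name   | category
-------+---------
Webcam | Books   
Cable  | Books   
Pen    | Outdoor 
Camera | Outdoor 


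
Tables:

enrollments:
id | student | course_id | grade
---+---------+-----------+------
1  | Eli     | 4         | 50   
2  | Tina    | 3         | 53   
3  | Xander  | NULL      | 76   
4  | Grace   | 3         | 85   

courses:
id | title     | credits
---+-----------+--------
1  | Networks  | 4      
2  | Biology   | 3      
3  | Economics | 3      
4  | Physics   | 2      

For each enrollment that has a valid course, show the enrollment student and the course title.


INNER JOIN keeps only enrollments rows whose course_id matches an id in courses. Walk through each enrollment:
  - enrollment 1 (Eli): course_id=4 -> matches Physics
  - enrollment 2 (Tina): course_id=3 -> matches Economics
  - enrollment 3 (Xander): course_id=NULL, no match -> dropped
  - enrollment 4 (Grace): course_id=3 -> matches Economics
So 1 of 4 rows is dropped.

SQL:
SELECT a.student, b.title AS course
FROM enrollments a
INNER JOIN courses b ON a.course_id = b.id

Result:
student | course   
--------+----------
Eli     | Physics  
Tina    | Economics
Grace   | Economics


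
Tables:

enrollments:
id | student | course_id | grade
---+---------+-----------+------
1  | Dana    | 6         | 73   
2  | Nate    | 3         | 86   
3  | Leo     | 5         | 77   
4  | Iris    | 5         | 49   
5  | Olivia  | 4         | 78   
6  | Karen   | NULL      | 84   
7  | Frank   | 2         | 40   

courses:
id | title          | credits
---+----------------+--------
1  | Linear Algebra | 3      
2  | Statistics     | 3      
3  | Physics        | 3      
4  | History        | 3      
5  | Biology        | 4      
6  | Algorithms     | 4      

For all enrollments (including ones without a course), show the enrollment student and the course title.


LEFT JOIN keeps every row from enrollments (the left table); where course_id has no match in courses, the course columns become NULL. Walk through each enrollment:
  - enrollment 1 (Dana): course_id=6 -> matches Algorithms
  - enrollment 2 (Nate): course_id=3 -> matches Physics
  - enrollment 3 (Leo): course_id=5 -> matches Biology
  - enrollment 4 (Iris): course_id=5 -> matches Biology
  - enrollment 5 (Olivia): course_id=4 -> matches History
  - enrollment 6 (Karen): course_id=NULL, no match -> kept with NULL
  - enrollment 7 (Frank): course_id=2 -> matches Statistics
All 7 rows appear; 1 has NULL course.

SQL:
SELECT a.student, b.title AS course
FROM enrollments a
LEFT JOIN courses b ON a.course_id = b.id

Result:
student | course    
--------+-----------
Dana    | Algorithms
Nate    | Physics   
Leo     | Biology   
Iris    | Biology   
Olivia  | History   
Karen   | NULL      
Frank   | Statistics


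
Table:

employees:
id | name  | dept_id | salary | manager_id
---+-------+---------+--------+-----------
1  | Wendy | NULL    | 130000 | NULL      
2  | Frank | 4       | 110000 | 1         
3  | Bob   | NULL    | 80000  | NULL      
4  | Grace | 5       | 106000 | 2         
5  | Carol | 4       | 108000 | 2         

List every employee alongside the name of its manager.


This is a self-join: employees is joined to a second copy of itself, matching each row's manager_id to another row's id. Use LEFT JOIN so rows with manager_id=NULL are kept.
  - employee 1 (Wendy): manager_id=NULL -> NULL
  - employee 2 (Frank): manager_id=1 -> Wendy
  - employee 3 (Bob): manager_id=NULL -> NULL
  - employee 4 (Grace): manager_id=2 -> Frank
  - employee 5 (Carol): manager_id=2 -> Frank

SQL:
SELECT a.name AS item, b.name AS manager
FROM employees a
LEFT JOIN employees b ON a.manager_id = b.id

Result:
item  | manager
------+--------
Wendy | NULL   
Frank | Wendy  
Bob   | NULL   
Grace | Frank  
Carol | Frank  


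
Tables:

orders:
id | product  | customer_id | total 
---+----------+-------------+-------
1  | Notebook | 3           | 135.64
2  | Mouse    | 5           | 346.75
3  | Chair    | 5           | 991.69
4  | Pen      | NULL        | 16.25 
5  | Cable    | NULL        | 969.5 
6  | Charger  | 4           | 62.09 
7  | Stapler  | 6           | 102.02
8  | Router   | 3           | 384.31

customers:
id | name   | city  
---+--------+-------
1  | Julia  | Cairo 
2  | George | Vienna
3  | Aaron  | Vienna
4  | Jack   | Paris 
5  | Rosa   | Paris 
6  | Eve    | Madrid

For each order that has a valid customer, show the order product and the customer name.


INNER JOIN keeps only orders rows whose customer_id matches an id in customers. Walk through each order:
  - order 1 (Notebook): customer_id=3 -> matches Aaron
  - order 2 (Mouse): customer_id=5 -> matches Rosa
  - order 3 (Chair): customer_id=5 -> matches Rosa
  - order 4 (Pen): customer_id=NULL, no match -> dropped
  - order 5 (Cable): customer_id=NULL, no match -> dropped
  - order 6 (Charger): customer_id=4 -> matches Jack
  - order 7 (Stapler): customer_id=6 -> matches Eve
  - order 8 (Router): customer_id=3 -> matches Aaron
So 2 of 8 rows are dropped.

SQL:
SELECT a.product, b.name AS customer
FROM orders a
INNER JOIN customers b ON a.customer_id = b.id

Result:
product  | customer
---------+---------
Notebook | Aaron   
Mouse    | Rosa    
Chair    | Rosa    
Charger  | Jack    
Stapler  | Eve     
Router   | Aaron   


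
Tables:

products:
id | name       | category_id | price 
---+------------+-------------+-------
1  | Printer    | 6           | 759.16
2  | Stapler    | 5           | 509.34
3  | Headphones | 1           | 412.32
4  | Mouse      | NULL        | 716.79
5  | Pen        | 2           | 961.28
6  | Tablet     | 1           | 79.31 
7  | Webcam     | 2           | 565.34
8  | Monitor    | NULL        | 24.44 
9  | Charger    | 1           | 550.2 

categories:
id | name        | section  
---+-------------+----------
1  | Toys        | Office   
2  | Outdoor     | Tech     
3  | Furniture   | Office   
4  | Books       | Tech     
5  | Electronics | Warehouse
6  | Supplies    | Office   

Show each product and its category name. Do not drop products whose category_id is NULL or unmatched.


LEFT JOIN keeps every row from products (the left table); where category_id has no match in categories, the category columns become NULL. Walk through each product:
  - product 1 (Printer): category_id=6 -> matches Supplies
  - product 2 (Stapler): category_id=5 -> matches Electronics
  - product 3 (Headphones): category_id=1 -> matches Toys
  - product 4 (Mouse): category_id=NULL, no match -> kept with NULL
  - product 5 (Pen): category_id=2 -> matches Outdoor
  - product 6 (Tablet): category_id=1 -> matches Toys
  - product 7 (Webcam): category_id=2 -> matches Outdoor
  - product 8 (Monitor): category_id=NULL, no match -> kept with NULL
  - product 9 (Charger): category_id=1 -> matches Toys
All 9 rows appear; 2 have NULL category.

SQL:
SELECT a.name, b.name AS category
FROM products a
LEFT JOIN categories b ON a.category_id = b.id

Result:
name       | category   
-----------+------------
Printer    | Supplies   
Stapler    | Electronics
Headphones | Toys       
Mouse      | NULL       
Pen        | Outdoor    
Tablet     | Toys       
Webcam     | Outdoor    
Monitor    | NULL       
Charger    | Toys       


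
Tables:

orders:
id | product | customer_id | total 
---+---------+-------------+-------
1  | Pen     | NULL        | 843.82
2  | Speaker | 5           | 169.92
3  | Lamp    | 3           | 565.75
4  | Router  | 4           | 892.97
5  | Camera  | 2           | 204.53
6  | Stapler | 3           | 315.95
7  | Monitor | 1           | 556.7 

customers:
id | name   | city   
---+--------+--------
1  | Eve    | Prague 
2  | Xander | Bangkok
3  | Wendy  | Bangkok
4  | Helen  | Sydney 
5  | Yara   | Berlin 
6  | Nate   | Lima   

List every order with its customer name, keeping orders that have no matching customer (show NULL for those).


LEFT JOIN keeps every row from orders (the left table); where customer_id has no match in customers, the customer columns become NULL. Walk through each order:
  - order 1 (Pen): customer_id=NULL, no match -> kept with NULL
  - order 2 (Speaker): customer_id=5 -> matches Yara
  - order 3 (Lamp): customer_id=3 -> matches Wendy
  - order 4 (Router): customer_id=4 -> matches Helen
  - order 5 (Camera): customer_id=2 -> matches Xander
  - order 6 (Stapler): customer_id=3 -> matches Wendy
  - order 7 (Monitor): customer_id=1 -> matches Eve
All 7 rows appear; 1 has NULL customer.

SQL:
SELECT a.product, b.name AS customer
FROM orders a
LEFT JOIN customers b ON a.customer_id = b.id

Result:
product | customer
--------+---------
Pen     | NULL    
Speaker | Yara    
Lamp    | Wendy   
Router  | Helen   
Camera  | Xander  
Stapler | Wendy   
Monitor | Eve     


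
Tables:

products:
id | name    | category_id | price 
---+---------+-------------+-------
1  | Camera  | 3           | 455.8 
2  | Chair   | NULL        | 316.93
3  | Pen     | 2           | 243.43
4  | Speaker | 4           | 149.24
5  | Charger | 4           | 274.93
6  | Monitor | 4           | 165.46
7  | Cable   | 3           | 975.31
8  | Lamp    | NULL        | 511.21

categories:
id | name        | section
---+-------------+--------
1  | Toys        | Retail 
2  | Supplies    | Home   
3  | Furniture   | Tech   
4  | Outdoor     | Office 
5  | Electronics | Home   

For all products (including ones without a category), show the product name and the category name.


LEFT JOIN keeps every row from products (the left table); where category_id has no match in categories, the category columns become NULL. Walk through each product:
  - product 1 (Camera): category_id=3 -> matches Furniture
  - product 2 (Chair): category_id=NULL, no match -> kept with NULL
  - product 3 (Pen): category_id=2 -> matches Supplies
  - product 4 (Speaker): category_id=4 -> matches Outdoor
  - product 5 (Charger): category_id=4 -> matches Outdoor
  - product 6 (Monitor): category_id=4 -> matches Outdoor
  - product 7 (Cable): category_id=3 -> matches Furniture
  - product 8 (Lamp): category_id=NULL, no match -> kept with NULL
All 8 rows appear; 2 have NULL category.

SQL:
SELECT a.name, b.name AS category
FROM products a
LEFT JOIN categories b ON a.category_id = b.id

Result:
name    | category 
--------+----------
Camera  | Furniture
Chair   | NULL     
Pen     | Supplies 
Speaker | Outdoor  
Charger | Outdoor  
Monitor | Outdoor  
Cable   | Furniture
Lamp    | NULL     


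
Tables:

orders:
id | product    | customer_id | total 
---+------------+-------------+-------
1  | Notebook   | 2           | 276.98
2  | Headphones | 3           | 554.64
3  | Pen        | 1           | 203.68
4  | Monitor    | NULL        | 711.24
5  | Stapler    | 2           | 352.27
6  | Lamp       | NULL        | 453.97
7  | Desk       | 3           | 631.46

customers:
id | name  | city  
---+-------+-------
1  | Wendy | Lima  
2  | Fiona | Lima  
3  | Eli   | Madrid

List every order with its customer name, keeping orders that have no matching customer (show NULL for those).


LEFT JOIN keeps every row from orders (the left table); where customer_id has no match in customers, the customer columns become NULL. Walk through each order:
  - order 1 (Notebook): customer_id=2 -> matches Fiona
  - order 2 (Headphones): customer_id=3 -> matches Eli
  - order 3 (Pen): customer_id=1 -> matches Wendy
  - order 4 (Monitor): customer_id=NULL, no match -> kept with NULL
  - order 5 (Stapler): customer_id=2 -> matches Fiona
  - order 6 (Lamp): customer_id=NULL, no match -> kept with NULL
  - order 7 (Desk): customer_id=3 -> matches Eli
All 7 rows appear; 2 have NULL customer.

SQL:
SELECT a.product, b.name AS customer
FROM orders a
LEFT JOIN customers b ON a.customer_id = b.id

Result:
product    | customer
-----------+---------
Notebook   | Fiona   
Headphones | Eli     
Pen        | Wendy   
Monitor    | NULL    
Stapler    | Fiona   
Lamp       | NULL    
Desk       | Eli     


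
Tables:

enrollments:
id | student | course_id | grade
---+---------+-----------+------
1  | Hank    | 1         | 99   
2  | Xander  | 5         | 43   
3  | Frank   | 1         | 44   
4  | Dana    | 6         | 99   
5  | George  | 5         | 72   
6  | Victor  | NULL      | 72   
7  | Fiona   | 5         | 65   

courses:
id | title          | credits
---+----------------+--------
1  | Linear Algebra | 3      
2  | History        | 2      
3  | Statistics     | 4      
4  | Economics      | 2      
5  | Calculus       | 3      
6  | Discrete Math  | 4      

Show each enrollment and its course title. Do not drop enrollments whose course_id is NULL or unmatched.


LEFT JOIN keeps every row from enrollments (the left table); where course_id has no match in courses, the course columns become NULL. Walk through each enrollment:
  - enrollment 1 (Hank): course_id=1 -> matches Linear Algebra
  - enrollment 2 (Xander): course_id=5 -> matches Calculus
  - enrollment 3 (Frank): course_id=1 -> matches Linear Algebra
  - enrollment 4 (Dana): course_id=6 -> matches Discrete Math
  - enrollment 5 (George): course_id=5 -> matches Calculus
  - enrollment 6 (Victor): course_id=NULL, no match -> kept with NULL
  - enrollment 7 (Fiona): course_id=5 -> matches Calculus
All 7 rows appear; 1 has NULL course.

SQL:
SELECT a.student, b.title AS course
FROM enrollments a
LEFT JOIN courses b ON a.course_id = b.id

Result:
student | course        
--------+---------------
Hank    | Linear Algebra
Xander  | Calculus      
Frank   | Linear Algebra
Dana    | Discrete Math 
George  | Calculus      
Victor  | NULL          
Fiona   | Calculus      


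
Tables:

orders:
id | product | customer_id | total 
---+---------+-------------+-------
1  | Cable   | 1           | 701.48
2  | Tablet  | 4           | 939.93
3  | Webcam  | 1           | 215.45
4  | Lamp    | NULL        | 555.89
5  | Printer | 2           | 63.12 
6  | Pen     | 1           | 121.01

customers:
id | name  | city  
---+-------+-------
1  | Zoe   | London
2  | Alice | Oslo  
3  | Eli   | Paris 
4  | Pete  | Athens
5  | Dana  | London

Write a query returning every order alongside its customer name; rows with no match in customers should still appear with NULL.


LEFT JOIN keeps every row from orders (the left table); where customer_id has no match in customers, the customer columns become NULL. Walk through each order:
  - order 1 (Cable): customer_id=1 -> matches Zoe
  - order 2 (Tablet): customer_id=4 -> matches Pete
  - order 3 (Webcam): customer_id=1 -> matches Zoe
  - order 4 (Lamp): customer_id=NULL, no match -> kept with NULL
  - order 5 (Printer): customer_id=2 -> matches Alice
  - order 6 (Pen): customer_id=1 -> matches Zoe
All 6 rows appear; 1 has NULL customer.

SQL:
SELECT a.product, b.name AS customer
FROM orders a
LEFT JOIN customers b ON a.customer_id = b.id

Result:
product | customer
--------+---------
Cable   | Zoe     
Tablet  | Pete    
Webcam  | Zoe     
Lamp    | NULL    
Printer | Alice   
Pen     | Zoe     


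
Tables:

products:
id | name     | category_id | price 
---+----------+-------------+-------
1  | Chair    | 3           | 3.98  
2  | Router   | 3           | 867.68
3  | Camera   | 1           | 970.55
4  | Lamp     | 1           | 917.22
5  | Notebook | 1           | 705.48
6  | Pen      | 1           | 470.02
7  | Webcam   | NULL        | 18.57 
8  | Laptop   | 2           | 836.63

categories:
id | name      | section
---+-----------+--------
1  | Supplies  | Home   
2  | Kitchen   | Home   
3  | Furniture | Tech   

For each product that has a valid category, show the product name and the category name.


INNER JOIN keeps only products rows whose category_id matches an id in categories. Walk through each product:
  - product 1 (Chair): category_id=3 -> matches Furniture
  - product 2 (Router): category_id=3 -> matches Furniture
  - product 3 (Camera): category_id=1 -> matches Supplies
  - product 4 (Lamp): category_id=1 -> matches Supplies
  - product 5 (Notebook): category_id=1 -> matches Supplies
  - product 6 (Pen): category_id=1 -> matches Supplies
  - product 7 (Webcam): category_id=NULL, no match -> dropped
  - product 8 (Laptop): category_id=2 -> matches Kitchen
So 1 of 8 rows is dropped.

SQL:
SELECT a.name, b.name AS category
FROM products a
INNER JOIN categories b ON a.category_id = b.id

Result:
name     | category 
---------+----------
Chair    | Furniture
Router   | Furniture
Camera   | Supplies 
Lamp     | Supplies 
Notebook | Supplies 
Pen      | Supplies 
Laptop   | Kitchen  


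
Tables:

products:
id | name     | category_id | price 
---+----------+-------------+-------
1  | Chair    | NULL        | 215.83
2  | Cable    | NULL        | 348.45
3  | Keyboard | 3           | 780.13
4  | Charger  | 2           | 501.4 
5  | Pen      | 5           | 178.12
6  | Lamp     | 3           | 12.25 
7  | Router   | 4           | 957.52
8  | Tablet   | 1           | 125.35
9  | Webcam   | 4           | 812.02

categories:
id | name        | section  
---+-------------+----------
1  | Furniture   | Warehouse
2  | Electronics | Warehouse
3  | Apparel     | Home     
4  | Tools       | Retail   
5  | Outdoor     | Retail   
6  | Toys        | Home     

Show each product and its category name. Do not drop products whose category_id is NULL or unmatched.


LEFT JOIN keeps every row from products (the left table); where category_id has no match in categories, the category columns become NULL. Walk through each product:
  - product 1 (Chair): category_id=NULL, no match -> kept with NULL
  - product 2 (Cable): category_id=NULL, no match -> kept with NULL
  - product 3 (Keyboard): category_id=3 -> matches Apparel
  - product 4 (Charger): category_id=2 -> matches Electronics
  - product 5 (Pen): category_id=5 -> matches Outdoor
  - product 6 (Lamp): category_id=3 -> matches Apparel
  - product 7 (Router): category_id=4 -> matches Tools
  - product 8 (Tablet): category_id=1 -> matches Furniture
  - product 9 (Webcam): category_id=4 -> matches Tools
All 9 rows appear; 2 have NULL category.

SQL:
SELECT a.name, b.name AS category
FROM products a
LEFT JOIN categories b ON a.category_id = b.id

Result:
name     | category   
---------+------------
Chair    | NULL       
Cable    | NULL       
Keyboard | Apparel    
Charger  | Electronics
Pen      | Outdoor    
Lamp     | Apparel    
Router   | Tools      
Tablet   | Furniture  
Webcam   | Tools      


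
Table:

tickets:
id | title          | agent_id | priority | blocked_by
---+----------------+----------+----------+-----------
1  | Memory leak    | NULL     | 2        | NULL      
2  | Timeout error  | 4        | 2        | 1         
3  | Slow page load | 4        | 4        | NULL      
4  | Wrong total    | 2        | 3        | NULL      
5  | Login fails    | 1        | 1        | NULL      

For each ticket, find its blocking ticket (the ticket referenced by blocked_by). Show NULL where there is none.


This is a self-join: tickets is joined to a second copy of itself, matching each row's blocked_by to another row's id. Use LEFT JOIN so rows with blocked_by=NULL are kept.
  - ticket 1 (Memory leak): blocked_by=NULL -> NULL
  - ticket 2 (Timeout error): blocked_by=1 -> Memory leak
  - ticket 3 (Slow page load): blocked_by=NULL -> NULL
  - ticket 4 (Wrong total): blocked_by=NULL -> NULL
  - ticket 5 (Login fails): blocked_by=NULL -> NULL

SQL:
SELECT a.title AS item, b.title AS blocked_by
FROM tickets a
LEFT JOIN tickets b ON a.blocked_by = b.id

Result:
item           | blocked_by 
---------------+------------
Memory leak    | NULL       
Timeout error  | Memory leak
Slow page load | NULL       
Wrong total    | NULL       
Login fails    | NULL       
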